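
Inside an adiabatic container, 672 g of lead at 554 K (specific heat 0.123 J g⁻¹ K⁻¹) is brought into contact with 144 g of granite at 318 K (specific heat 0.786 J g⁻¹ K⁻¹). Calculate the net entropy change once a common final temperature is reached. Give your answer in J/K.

ΔS_total = 7.48 J/K

Energy balance: T_f = (m₁c₁T₁ + m₂c₂T₂)/(m₁c₁ + m₂c₂) = 417.61 K.
ΔS₁ = m₁c₁ ln(T_f/T₁) = 82.656 × ln(417.61/554) = -23.36 J/K.
ΔS₂ = m₂c₂ ln(T_f/T₂) = 113.184 × ln(417.61/318) = 30.84 J/K.
ΔS_total = -23.36 + 30.84 = 7.48 J/K.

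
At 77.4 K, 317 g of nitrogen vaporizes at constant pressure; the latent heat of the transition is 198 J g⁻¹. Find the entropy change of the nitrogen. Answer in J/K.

Heat absorbed by the substance: Q = mL = 317 × 198 = 62766 J.
At constant T, ΔS = Q_rev/T = 62766 / 77.4 = 811 J/K.

ΔS = 811 J/K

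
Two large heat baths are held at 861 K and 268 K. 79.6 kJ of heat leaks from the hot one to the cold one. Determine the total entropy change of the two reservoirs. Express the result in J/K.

ΔS_total = 205 J/K

ΔS_hot = −Q/T_H = −79600/861 = -92.45 J/K and ΔS_cold = +Q/T_C = 79600/268 = 297 J/K.
ΔS_total = -92.45 + 297 = 205 J/K, positive as the second law requires.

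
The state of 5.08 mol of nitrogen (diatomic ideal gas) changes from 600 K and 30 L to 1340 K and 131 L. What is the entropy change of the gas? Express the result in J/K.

Entropy is a state function: ΔS = nC_V ln(T₂/T₁) + nR ln(V₂/V₁), with C_V = 5R/2 = 20.79 J mol⁻¹ K⁻¹ for a diatomic ideal gas.
ΔS = 5.08 × [20.79 × ln(1340/600) + 8.314 × ln(131/30)] = 147 J/K.

ΔS = 147 J/K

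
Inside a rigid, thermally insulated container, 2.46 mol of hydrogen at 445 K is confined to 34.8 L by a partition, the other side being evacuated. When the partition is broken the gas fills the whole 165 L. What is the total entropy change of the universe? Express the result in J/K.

ΔS_universe = 31.8 J/K

For an ideal gas in free expansion Q = 0 and W = 0, so T is unchanged.
Entropy is a state function; using a reversible isothermal path, ΔS_gas = nR ln(V₂/V₁) = 2.46 × 8.314 × ln(165/34.8) = 31.8 J/K.
The insulated surroundings exchange no heat, so ΔS_surr = 0 and ΔS_universe = ΔS_gas.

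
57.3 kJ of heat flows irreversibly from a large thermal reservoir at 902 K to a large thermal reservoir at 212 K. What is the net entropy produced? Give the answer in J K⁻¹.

ΔS_total = 207 J/K

ΔS_hot = −Q/T_H = −57300/902 = -63.53 J/K and ΔS_cold = +Q/T_C = 57300/212 = 270.3 J/K.
ΔS_total = -63.53 + 270.3 = 207 J/K, positive as the second law requires.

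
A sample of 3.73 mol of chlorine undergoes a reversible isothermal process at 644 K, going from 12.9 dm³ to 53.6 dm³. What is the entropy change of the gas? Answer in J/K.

ΔS_gas = 44.2 J/K

For an isothermal ideal gas ΔS_gas = nR ln(V₂/V₁) = 3.73 × 8.314 × ln(53.6/12.9) = 44.2 J/K.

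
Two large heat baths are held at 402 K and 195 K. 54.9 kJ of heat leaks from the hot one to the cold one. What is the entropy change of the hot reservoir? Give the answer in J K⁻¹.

The hot reservoir loses heat Q, so ΔS_hot = −Q/T_H = −54900/402 = -137 J/K.

ΔS_hot = -137 J/K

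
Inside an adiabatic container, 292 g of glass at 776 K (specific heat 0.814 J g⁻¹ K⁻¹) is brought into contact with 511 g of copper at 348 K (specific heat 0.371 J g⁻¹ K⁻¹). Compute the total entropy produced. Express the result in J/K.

ΔS_total = 32.1 J/K

Energy balance: T_f = (m₁c₁T₁ + m₂c₂T₂)/(m₁c₁ + m₂c₂) = 586.09 K.
ΔS₁ = m₁c₁ ln(T_f/T₁) = 237.688 × ln(586.09/776) = -66.71 J/K.
ΔS₂ = m₂c₂ ln(T_f/T₂) = 189.581 × ln(586.09/348) = 98.82 J/K.
ΔS_total = -66.71 + 98.82 = 32.1 J/K.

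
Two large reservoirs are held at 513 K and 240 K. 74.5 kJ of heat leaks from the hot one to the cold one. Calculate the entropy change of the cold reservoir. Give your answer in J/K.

The cold reservoir gains heat Q, so ΔS_cold = +Q/T_C = 74500/240 = 310 J/K.

ΔS_cold = 310 J/K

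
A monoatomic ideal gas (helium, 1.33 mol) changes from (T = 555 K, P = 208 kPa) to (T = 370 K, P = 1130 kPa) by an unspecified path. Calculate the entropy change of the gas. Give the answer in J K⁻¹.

ΔS = nC_p ln(T₂/T₁) − nR ln(P₂/P₁), with C_p = 5R/2 = 20.79 J mol⁻¹ K⁻¹ for a monoatomic ideal gas.
ΔS = 1.33 × [20.79 × ln(370/555) − 8.314 × ln(1130/208)] = -29.9 J/K.

ΔS = -29.9 J/K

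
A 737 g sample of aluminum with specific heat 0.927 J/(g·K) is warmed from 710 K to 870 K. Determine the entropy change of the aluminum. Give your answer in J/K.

ΔS = 139 J/K

ΔS = ∫dQ_rev/T = m c ln(T₂/T₁) = 737 × 0.927 × ln(870/710) = 139 J/K.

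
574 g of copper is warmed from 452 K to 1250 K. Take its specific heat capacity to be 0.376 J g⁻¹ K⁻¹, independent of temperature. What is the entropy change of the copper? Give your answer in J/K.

ΔS = 220 J/K

ΔS = ∫dQ_rev/T = m c ln(T₂/T₁) = 574 × 0.376 × ln(1250/452) = 220 J/K.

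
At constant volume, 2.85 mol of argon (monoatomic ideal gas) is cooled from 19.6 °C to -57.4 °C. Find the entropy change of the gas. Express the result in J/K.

ΔS = -10.8 J/K

In kelvin: T₁ = 292.75 K, T₂ = 215.75 K. At constant volume, ΔS = nC_V ln(T₂/T₁) with C_V = 3R/2 = 12.47 J mol⁻¹ K⁻¹.
ΔS = 2.85 × 12.47 × ln(215.75/292.75) = -10.8 J/K.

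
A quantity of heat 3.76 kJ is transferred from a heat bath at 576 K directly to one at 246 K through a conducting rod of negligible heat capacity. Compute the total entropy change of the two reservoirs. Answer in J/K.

ΔS_total = 8.76 J/K

ΔS_hot = −Q/T_H = −3760/576 = -6.5278 J/K and ΔS_cold = +Q/T_C = 3760/246 = 15.285 J/K.
ΔS_total = -6.5278 + 15.285 = 8.76 J/K, positive as the second law requires.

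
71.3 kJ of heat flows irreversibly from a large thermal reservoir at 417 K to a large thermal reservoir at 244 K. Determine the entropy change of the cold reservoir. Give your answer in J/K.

The cold reservoir gains heat Q, so ΔS_cold = +Q/T_C = 71300/244 = 292 J/K.

ΔS_cold = 292 J/K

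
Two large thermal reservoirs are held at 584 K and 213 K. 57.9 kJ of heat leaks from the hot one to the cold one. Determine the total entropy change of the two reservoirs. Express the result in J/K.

ΔS_total = 173 J/K

ΔS_hot = −Q/T_H = −57900/584 = -99.14 J/K and ΔS_cold = +Q/T_C = 57900/213 = 271.8 J/K.
ΔS_total = -99.14 + 271.8 = 173 J/K, positive as the second law requires.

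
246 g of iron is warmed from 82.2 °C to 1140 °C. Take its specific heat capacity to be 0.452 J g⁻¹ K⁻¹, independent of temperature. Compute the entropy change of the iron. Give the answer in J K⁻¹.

In kelvin: T₁ = 355.35 K, T₂ = 1413.15 K. ΔS = ∫dQ_rev/T = m c ln(T₂/T₁) = 246 × 0.452 × ln(1413.15/355.35) = 153 J/K.

ΔS = 153 J/K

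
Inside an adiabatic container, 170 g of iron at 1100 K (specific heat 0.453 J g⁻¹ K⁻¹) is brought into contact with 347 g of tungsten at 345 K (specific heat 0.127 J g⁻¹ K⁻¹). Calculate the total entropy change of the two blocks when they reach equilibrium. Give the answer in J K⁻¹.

ΔS_total = 16.3 J/K

Energy balance: T_f = (m₁c₁T₁ + m₂c₂T₂)/(m₁c₁ + m₂c₂) = 825.2 K.
ΔS₁ = m₁c₁ ln(T_f/T₁) = 77.01 × ln(825.2/1100) = -22.14 J/K.
ΔS₂ = m₂c₂ ln(T_f/T₂) = 44.069 × ln(825.2/345) = 38.43 J/K.
ΔS_total = -22.14 + 38.43 = 16.3 J/K.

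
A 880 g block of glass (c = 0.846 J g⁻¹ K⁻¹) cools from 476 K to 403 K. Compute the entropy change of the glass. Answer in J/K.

ΔS = ∫dQ_rev/T = m c ln(T₂/T₁) = 880 × 0.846 × ln(403/476) = -124 J/K.

ΔS = -124 J/K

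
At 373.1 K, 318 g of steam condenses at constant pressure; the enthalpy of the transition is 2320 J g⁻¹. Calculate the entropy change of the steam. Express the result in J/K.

ΔS = -1980 J/K

Heat released by the substance: Q = −mL = −318 × 2320 = −737760 J.
At constant T, ΔS = Q_rev/T = −737760 / 373.1 = -1980 J/K.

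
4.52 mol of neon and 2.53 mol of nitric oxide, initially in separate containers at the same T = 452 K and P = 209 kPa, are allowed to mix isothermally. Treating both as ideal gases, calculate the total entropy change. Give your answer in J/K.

Mole fractions: x_A = 4.52/7.05 = 0.641, x_B = 0.359.
ΔS_mix = −R(n_A ln x_A + n_B ln x_B) = −8.314 × (4.52 ln 0.641 + 2.53 ln 0.359) = 38.3 J/K.

ΔS_mix = 38.3 J/K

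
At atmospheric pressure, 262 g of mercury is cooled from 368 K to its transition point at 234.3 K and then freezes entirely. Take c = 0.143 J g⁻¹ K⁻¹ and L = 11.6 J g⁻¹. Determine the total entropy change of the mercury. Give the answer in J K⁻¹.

Cooling step: ΔS₁ = m c ln(T_tr/T_i) = 262 × 0.143 × ln(234.3/368) = -16.92 J/K.
Phase change: ΔS₂ = −mL/T_tr = −262 × 11.6 / 234.3 = -12.97 J/K.
ΔS_total = (-16.92) + (-12.97) = -29.9 J/K.

ΔS = -29.9 J/K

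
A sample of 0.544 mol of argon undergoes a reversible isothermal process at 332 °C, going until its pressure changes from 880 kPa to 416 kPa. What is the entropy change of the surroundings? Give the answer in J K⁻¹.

For an isothermal ideal gas ΔS_gas = nR ln(P₁/P₂) = 0.544 × 8.314 × ln(880/416) = 3.39 J/K.
The process is reversible, so ΔS_surr = −ΔS_gas = -3.39 J/K and ΔS_universe = 0.

ΔS_surr = -3.39 J/K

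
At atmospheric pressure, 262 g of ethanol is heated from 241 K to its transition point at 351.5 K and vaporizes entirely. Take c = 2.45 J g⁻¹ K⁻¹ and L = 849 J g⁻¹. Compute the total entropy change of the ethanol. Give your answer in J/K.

ΔS = 875 J/K

Warming step: ΔS₁ = m c ln(T_tr/T_i) = 262 × 2.45 × ln(351.5/241) = 242.3 J/K.
Phase change: ΔS₂ = +mL/T_tr = 262 × 849 / 351.5 = 632.8 J/K.
ΔS_total = (242.3) + (632.8) = 875 J/K.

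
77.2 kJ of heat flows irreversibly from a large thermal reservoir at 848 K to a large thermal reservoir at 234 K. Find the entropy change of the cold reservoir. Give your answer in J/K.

ΔS_cold = 330 J/K

The cold reservoir gains heat Q, so ΔS_cold = +Q/T_C = 77200/234 = 330 J/K.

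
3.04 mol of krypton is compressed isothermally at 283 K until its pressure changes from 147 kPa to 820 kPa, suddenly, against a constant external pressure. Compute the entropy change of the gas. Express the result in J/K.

Entropy is a state function, so ΔS_gas depends only on the end states.
For an isothermal ideal gas ΔS_gas = nR ln(P₁/P₂) = 3.04 × 8.314 × ln(147/820) = -43.4 J/K.

ΔS_gas = -43.4 J/K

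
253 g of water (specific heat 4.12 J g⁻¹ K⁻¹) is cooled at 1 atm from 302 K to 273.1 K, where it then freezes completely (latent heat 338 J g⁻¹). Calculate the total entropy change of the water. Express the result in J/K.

ΔS = -418 J/K

Cooling step: ΔS₁ = m c ln(T_tr/T_i) = 253 × 4.12 × ln(273.1/302) = -104.8 J/K.
Phase change: ΔS₂ = −mL/T_tr = −253 × 338 / 273.1 = -313.1 J/K.
ΔS_total = (-104.8) + (-313.1) = -418 J/K.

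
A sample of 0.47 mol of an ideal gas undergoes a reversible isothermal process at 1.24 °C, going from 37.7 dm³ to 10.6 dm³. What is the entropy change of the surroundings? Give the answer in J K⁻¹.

For an isothermal ideal gas ΔS_gas = nR ln(V₂/V₁) = 0.47 × 8.314 × ln(10.6/37.7) = -4.96 J/K.
The process is reversible, so ΔS_surr = −ΔS_gas = 4.96 J/K and ΔS_universe = 0.

ΔS_surr = 4.96 J/K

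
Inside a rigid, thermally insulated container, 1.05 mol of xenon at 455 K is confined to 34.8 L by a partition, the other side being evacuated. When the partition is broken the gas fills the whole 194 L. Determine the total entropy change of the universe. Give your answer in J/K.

For an ideal gas in free expansion Q = 0 and W = 0, so T is unchanged.
Entropy is a state function; using a reversible isothermal path, ΔS_gas = nR ln(V₂/V₁) = 1.05 × 8.314 × ln(194/34.8) = 15 J/K.
The insulated surroundings exchange no heat, so ΔS_surr = 0 and ΔS_universe = ΔS_gas.

ΔS_universe = 15 J/K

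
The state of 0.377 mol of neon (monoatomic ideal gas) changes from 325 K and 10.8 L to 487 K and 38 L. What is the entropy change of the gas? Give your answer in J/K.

ΔS = 5.84 J/K

Entropy is a state function: ΔS = nC_V ln(T₂/T₁) + nR ln(V₂/V₁), with C_V = 3R/2 = 12.47 J mol⁻¹ K⁻¹ for a monoatomic ideal gas.
ΔS = 0.377 × [12.47 × ln(487/325) + 8.314 × ln(38/10.8)] = 5.84 J/K.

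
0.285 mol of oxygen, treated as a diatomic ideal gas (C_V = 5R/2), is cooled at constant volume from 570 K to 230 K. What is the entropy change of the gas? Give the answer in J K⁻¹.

ΔS = -5.38 J/K

At constant volume, ΔS = nC_V ln(T₂/T₁) with C_V = 5R/2 = 20.79 J mol⁻¹ K⁻¹.
ΔS = 0.285 × 20.79 × ln(230/570) = -5.38 J/K.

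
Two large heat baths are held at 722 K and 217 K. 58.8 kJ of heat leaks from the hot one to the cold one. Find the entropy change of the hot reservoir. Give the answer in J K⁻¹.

The hot reservoir loses heat Q, so ΔS_hot = −Q/T_H = −58800/722 = -81.4 J/K.

ΔS_hot = -81.4 J/K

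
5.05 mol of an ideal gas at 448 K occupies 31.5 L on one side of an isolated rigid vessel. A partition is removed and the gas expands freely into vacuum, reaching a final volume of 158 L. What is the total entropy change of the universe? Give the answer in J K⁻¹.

No heat is exchanged and no work is done, so the ideal-gas temperature stays constant.
Entropy is a state function; using a reversible isothermal path, ΔS_gas = nR ln(V₂/V₁) = 5.05 × 8.314 × ln(158/31.5) = 67.7 J/K.
The insulated surroundings exchange no heat, so ΔS_surr = 0 and ΔS_universe = ΔS_gas.

ΔS_universe = 67.7 J/K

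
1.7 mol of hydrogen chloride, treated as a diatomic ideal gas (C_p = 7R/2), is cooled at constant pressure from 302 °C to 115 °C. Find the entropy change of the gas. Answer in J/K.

ΔS = -19.5 J/K

In kelvin: T₁ = 575.15 K, T₂ = 388.15 K. At constant pressure, ΔS = nC_p ln(T₂/T₁) with C_p = 7R/2 = 29.1 J mol⁻¹ K⁻¹.
ΔS = 1.7 × 29.1 × ln(388.15/575.15) = -19.5 J/K.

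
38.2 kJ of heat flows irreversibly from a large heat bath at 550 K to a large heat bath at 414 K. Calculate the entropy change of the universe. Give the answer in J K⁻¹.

ΔS_total = 22.8 J/K

ΔS_hot = −Q/T_H = −38200/550 = -69.45 J/K and ΔS_cold = +Q/T_C = 38200/414 = 92.27 J/K.
ΔS_total = -69.45 + 92.27 = 22.8 J/K, positive as the second law requires.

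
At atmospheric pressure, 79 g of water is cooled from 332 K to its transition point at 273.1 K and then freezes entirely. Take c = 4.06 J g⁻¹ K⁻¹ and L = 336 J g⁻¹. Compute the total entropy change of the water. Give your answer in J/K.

ΔS = -160 J/K

Cooling step: ΔS₁ = m c ln(T_tr/T_i) = 79 × 4.06 × ln(273.1/332) = -62.64 J/K.
Phase change: ΔS₂ = −mL/T_tr = −79 × 336 / 273.1 = -97.2 J/K.
ΔS_total = (-62.64) + (-97.2) = -160 J/K.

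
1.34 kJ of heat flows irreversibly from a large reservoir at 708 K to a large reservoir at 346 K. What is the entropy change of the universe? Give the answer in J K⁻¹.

ΔS_total = 1.98 J/K

ΔS_hot = −Q/T_H = −1340/708 = -1.893 J/K and ΔS_cold = +Q/T_C = 1340/346 = 3.873 J/K.
ΔS_total = -1.893 + 3.873 = 1.98 J/K, positive as the second law requires.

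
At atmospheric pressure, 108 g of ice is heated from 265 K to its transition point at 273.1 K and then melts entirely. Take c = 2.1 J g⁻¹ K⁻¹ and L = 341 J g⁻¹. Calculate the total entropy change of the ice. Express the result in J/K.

Warming step: ΔS₁ = m c ln(T_tr/T_i) = 108 × 2.1 × ln(273.1/265) = 6.829 J/K.
Phase change: ΔS₂ = +mL/T_tr = 108 × 341 / 273.1 = 134.9 J/K.
ΔS_total = (6.829) + (134.9) = 142 J/K.

ΔS = 142 J/K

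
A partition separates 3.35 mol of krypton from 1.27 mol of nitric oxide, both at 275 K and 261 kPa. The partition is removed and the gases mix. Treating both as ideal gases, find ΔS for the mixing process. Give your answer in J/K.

Mole fractions: x_A = 3.35/4.62 = 0.725, x_B = 0.275.
ΔS_mix = −R(n_A ln x_A + n_B ln x_B) = −8.314 × (3.35 ln 0.725 + 1.27 ln 0.275) = 22.6 J/K.

ΔS_mix = 22.6 J/K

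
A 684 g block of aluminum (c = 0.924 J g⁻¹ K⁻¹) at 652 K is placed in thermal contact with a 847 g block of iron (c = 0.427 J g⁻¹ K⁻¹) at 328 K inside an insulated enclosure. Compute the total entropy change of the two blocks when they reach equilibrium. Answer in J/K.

Energy balance: T_f = (m₁c₁T₁ + m₂c₂T₂)/(m₁c₁ + m₂c₂) = 534.07 K.
ΔS₁ = m₁c₁ ln(T_f/T₁) = 632.016 × ln(534.07/652) = -126.1 J/K.
ΔS₂ = m₂c₂ ln(T_f/T₂) = 361.669 × ln(534.07/328) = 176.3 J/K.
ΔS_total = -126.1 + 176.3 = 50.2 J/K.

ΔS_total = 50.2 J/K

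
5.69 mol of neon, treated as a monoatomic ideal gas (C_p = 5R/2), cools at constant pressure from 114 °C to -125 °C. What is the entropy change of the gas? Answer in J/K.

ΔS = -114 J/K

In kelvin: T₁ = 387.15 K, T₂ = 148.15 K. At constant pressure, ΔS = nC_p ln(T₂/T₁) with C_p = 5R/2 = 20.79 J mol⁻¹ K⁻¹.
ΔS = 5.69 × 20.79 × ln(148.15/387.15) = -114 J/K.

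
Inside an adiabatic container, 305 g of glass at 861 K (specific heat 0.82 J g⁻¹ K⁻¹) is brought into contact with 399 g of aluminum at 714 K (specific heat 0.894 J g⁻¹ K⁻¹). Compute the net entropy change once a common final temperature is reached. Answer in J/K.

ΔS_total = 2.6 J/K

Energy balance: T_f = (m₁c₁T₁ + m₂c₂T₂)/(m₁c₁ + m₂c₂) = 774.59 K.
ΔS₁ = m₁c₁ ln(T_f/T₁) = 250.1 × ln(774.59/861) = -26.45 J/K.
ΔS₂ = m₂c₂ ln(T_f/T₂) = 356.706 × ln(774.59/714) = 29.05 J/K.
ΔS_total = -26.45 + 29.05 = 2.6 J/K.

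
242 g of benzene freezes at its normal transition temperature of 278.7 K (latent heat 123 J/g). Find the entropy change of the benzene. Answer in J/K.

Heat released by the substance: Q = −mL = −242 × 123 = −29766 J.
At constant T, ΔS = Q_rev/T = −29766 / 278.7 = -107 J/K.

ΔS = -107 J/K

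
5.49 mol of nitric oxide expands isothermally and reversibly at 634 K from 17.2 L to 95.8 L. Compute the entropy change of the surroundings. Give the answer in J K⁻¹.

ΔS_surr = -78.4 J/K

For an isothermal ideal gas ΔS_gas = nR ln(V₂/V₁) = 5.49 × 8.314 × ln(95.8/17.2) = 78.4 J/K.
The process is reversible, so ΔS_surr = −ΔS_gas = -78.4 J/K and ΔS_universe = 0.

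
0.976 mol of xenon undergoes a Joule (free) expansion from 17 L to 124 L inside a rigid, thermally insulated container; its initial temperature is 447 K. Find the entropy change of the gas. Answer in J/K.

ΔS_gas = 16.1 J/K

No heat is exchanged and no work is done, so the ideal-gas temperature stays constant.
Entropy is a state function; using a reversible isothermal path, ΔS_gas = nR ln(V₂/V₁) = 0.976 × 8.314 × ln(124/17) = 16.1 J/K.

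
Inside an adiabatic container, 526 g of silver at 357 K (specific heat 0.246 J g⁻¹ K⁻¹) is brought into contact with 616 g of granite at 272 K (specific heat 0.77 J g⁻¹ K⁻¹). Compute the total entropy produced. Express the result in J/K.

Energy balance: T_f = (m₁c₁T₁ + m₂c₂T₂)/(m₁c₁ + m₂c₂) = 290.22 K.
ΔS₁ = m₁c₁ ln(T_f/T₁) = 129.396 × ln(290.22/357) = -26.8 J/K.
ΔS₂ = m₂c₂ ln(T_f/T₂) = 474.32 × ln(290.22/272) = 30.75 J/K.
ΔS_total = -26.8 + 30.75 = 3.95 J/K.

ΔS_total = 3.95 J/K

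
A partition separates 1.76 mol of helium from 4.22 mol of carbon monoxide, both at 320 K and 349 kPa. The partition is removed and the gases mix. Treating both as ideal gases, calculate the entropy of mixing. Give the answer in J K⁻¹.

Mole fractions: x_A = 1.76/5.98 = 0.294, x_B = 0.706.
ΔS_mix = −R(n_A ln x_A + n_B ln x_B) = −8.314 × (1.76 ln 0.294 + 4.22 ln 0.706) = 30.1 J/K.

ΔS_mix = 30.1 J/K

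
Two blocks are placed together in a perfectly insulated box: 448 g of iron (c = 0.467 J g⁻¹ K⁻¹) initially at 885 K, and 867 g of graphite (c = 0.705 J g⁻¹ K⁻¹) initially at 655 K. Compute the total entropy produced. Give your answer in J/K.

ΔS_total = 7.4 J/K

Energy balance: T_f = (m₁c₁T₁ + m₂c₂T₂)/(m₁c₁ + m₂c₂) = 713.65 K.
ΔS₁ = m₁c₁ ln(T_f/T₁) = 209.216 × ln(713.65/885) = -45.02 J/K.
ΔS₂ = m₂c₂ ln(T_f/T₂) = 611.235 × ln(713.65/655) = 52.42 J/K.
ΔS_total = -45.02 + 52.42 = 7.4 J/K.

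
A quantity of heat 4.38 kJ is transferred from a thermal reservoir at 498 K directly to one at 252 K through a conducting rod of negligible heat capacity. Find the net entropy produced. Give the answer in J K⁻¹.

ΔS_total = 8.59 J/K

ΔS_hot = −Q/T_H = −4380/498 = -8.7952 J/K and ΔS_cold = +Q/T_C = 4380/252 = 17.381 J/K.
ΔS_total = -8.7952 + 17.381 = 8.59 J/K, positive as the second law requires.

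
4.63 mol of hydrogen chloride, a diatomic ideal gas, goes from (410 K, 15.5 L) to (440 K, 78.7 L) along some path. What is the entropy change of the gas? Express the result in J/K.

ΔS = 69.3 J/K

Entropy is a state function: ΔS = nC_V ln(T₂/T₁) + nR ln(V₂/V₁), with C_V = 5R/2 = 20.79 J mol⁻¹ K⁻¹ for a diatomic ideal gas.
ΔS = 4.63 × [20.79 × ln(440/410) + 8.314 × ln(78.7/15.5)] = 69.3 J/K.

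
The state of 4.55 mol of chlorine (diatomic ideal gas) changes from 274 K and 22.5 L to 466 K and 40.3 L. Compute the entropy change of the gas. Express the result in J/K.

Entropy is a state function: ΔS = nC_V ln(T₂/T₁) + nR ln(V₂/V₁), with C_V = 5R/2 = 20.79 J mol⁻¹ K⁻¹ for a diatomic ideal gas.
ΔS = 4.55 × [20.79 × ln(466/274) + 8.314 × ln(40.3/22.5)] = 72.3 J/K.

ΔS = 72.3 J/K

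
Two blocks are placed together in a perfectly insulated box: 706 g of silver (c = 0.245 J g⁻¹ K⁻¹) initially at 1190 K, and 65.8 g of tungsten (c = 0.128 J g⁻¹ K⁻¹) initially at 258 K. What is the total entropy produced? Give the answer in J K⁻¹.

Energy balance: T_f = (m₁c₁T₁ + m₂c₂T₂)/(m₁c₁ + m₂c₂) = 1146.7 K.
ΔS₁ = m₁c₁ ln(T_f/T₁) = 172.97 × ln(1146.7/1190) = -6.4073 J/K.
ΔS₂ = m₂c₂ ln(T_f/T₂) = 8.4224 × ln(1146.7/258) = 12.564 J/K.
ΔS_total = -6.4073 + 12.564 = 6.16 J/K.

ΔS_total = 6.16 J/K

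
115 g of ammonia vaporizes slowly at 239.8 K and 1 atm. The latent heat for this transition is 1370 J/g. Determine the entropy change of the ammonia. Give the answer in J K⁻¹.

ΔS = 657 J/K

Heat absorbed by the substance: Q = mL = 115 × 1370 = 157550 J.
At constant T, ΔS = Q_rev/T = 157550 / 239.8 = 657 J/K.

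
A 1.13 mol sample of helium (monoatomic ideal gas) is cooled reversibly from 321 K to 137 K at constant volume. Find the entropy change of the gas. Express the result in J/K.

ΔS = -12 J/K

At constant volume, ΔS = nC_V ln(T₂/T₁) with C_V = 3R/2 = 12.47 J mol⁻¹ K⁻¹.
ΔS = 1.13 × 12.47 × ln(137/321) = -12 J/K.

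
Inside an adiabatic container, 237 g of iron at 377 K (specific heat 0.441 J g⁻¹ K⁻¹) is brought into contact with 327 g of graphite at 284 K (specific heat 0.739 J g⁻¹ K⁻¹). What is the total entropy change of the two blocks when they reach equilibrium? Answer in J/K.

Energy balance: T_f = (m₁c₁T₁ + m₂c₂T₂)/(m₁c₁ + m₂c₂) = 312.08 K.
ΔS₁ = m₁c₁ ln(T_f/T₁) = 104.517 × ln(312.08/377) = -19.75 J/K.
ΔS₂ = m₂c₂ ln(T_f/T₂) = 241.653 × ln(312.08/284) = 22.78 J/K.
ΔS_total = -19.75 + 22.78 = 3.03 J/K.

ΔS_total = 3.03 J/K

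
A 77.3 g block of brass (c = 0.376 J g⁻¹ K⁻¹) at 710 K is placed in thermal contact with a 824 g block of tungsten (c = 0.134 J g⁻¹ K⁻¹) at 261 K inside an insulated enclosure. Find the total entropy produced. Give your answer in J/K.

Energy balance: T_f = (m₁c₁T₁ + m₂c₂T₂)/(m₁c₁ + m₂c₂) = 354.56 K.
ΔS₁ = m₁c₁ ln(T_f/T₁) = 29.0648 × ln(354.56/710) = -20.18 J/K.
ΔS₂ = m₂c₂ ln(T_f/T₂) = 110.416 × ln(354.56/261) = 33.83 J/K.
ΔS_total = -20.18 + 33.83 = 13.6 J/K.

ΔS_total = 13.6 J/K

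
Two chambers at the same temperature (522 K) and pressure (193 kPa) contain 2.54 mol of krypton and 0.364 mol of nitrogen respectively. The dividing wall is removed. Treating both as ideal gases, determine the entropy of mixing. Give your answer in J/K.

Mole fractions: x_A = 2.54/2.9 = 0.875, x_B = 0.125.
ΔS_mix = −R(n_A ln x_A + n_B ln x_B) = −8.314 × (2.54 ln 0.875 + 0.364 ln 0.125) = 9.11 J/K.

ΔS_mix = 9.11 J/K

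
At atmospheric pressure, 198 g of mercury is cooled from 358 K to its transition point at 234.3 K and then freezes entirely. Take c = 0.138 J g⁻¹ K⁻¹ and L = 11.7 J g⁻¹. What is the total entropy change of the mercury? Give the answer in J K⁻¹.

Cooling step: ΔS₁ = m c ln(T_tr/T_i) = 198 × 0.138 × ln(234.3/358) = -11.58 J/K.
Phase change: ΔS₂ = −mL/T_tr = −198 × 11.7 / 234.3 = -9.887 J/K.
ΔS_total = (-11.58) + (-9.887) = -21.5 J/K.

ΔS = -21.5 J/K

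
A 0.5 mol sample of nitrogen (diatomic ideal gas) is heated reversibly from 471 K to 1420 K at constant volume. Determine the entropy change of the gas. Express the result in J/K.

At constant volume, ΔS = nC_V ln(T₂/T₁) with C_V = 5R/2 = 20.79 J mol⁻¹ K⁻¹.
ΔS = 0.5 × 20.79 × ln(1420/471) = 11.5 J/K.

ΔS = 11.5 J/K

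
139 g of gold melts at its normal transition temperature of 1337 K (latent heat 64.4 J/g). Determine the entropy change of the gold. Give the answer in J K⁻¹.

ΔS = 6.7 J/K

Heat absorbed by the substance: Q = mL = 139 × 64.4 = 8951.6 J.
At constant T, ΔS = Q_rev/T = 8951.6 / 1337 = 6.7 J/K.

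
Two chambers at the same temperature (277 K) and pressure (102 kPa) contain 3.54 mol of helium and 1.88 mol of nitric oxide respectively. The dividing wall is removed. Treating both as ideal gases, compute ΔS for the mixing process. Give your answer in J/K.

ΔS_mix = 29.1 J/K

Mole fractions: x_A = 3.54/5.42 = 0.653, x_B = 0.347.
ΔS_mix = −R(n_A ln x_A + n_B ln x_B) = −8.314 × (3.54 ln 0.653 + 1.88 ln 0.347) = 29.1 J/K.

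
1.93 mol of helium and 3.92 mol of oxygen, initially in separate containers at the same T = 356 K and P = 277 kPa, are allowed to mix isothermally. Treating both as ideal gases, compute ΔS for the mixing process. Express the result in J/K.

Mole fractions: x_A = 1.93/5.85 = 0.33, x_B = 0.67.
ΔS_mix = −R(n_A ln x_A + n_B ln x_B) = −8.314 × (1.93 ln 0.33 + 3.92 ln 0.67) = 30.8 J/K.

ΔS_mix = 30.8 J/K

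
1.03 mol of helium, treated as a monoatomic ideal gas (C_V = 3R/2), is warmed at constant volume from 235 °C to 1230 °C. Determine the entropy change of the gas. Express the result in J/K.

In kelvin: T₁ = 508.15 K, T₂ = 1503.15 K. At constant volume, ΔS = nC_V ln(T₂/T₁) with C_V = 3R/2 = 12.47 J mol⁻¹ K⁻¹.
ΔS = 1.03 × 12.47 × ln(1503.15/508.15) = 13.9 J/K.

ΔS = 13.9 J/K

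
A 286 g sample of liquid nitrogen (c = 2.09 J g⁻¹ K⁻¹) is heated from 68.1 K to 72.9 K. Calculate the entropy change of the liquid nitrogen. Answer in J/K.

ΔS = ∫dQ_rev/T = m c ln(T₂/T₁) = 286 × 2.09 × ln(72.9/68.1) = 40.7 J/K.

ΔS = 40.7 J/K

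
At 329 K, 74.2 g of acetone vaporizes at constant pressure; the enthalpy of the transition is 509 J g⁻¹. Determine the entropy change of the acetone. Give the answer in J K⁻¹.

Heat absorbed by the substance: Q = mL = 74.2 × 509 = 37767.8 J.
At constant T, ΔS = Q_rev/T = 37767.8 / 329 = 115 J/K.

ΔS = 115 J/K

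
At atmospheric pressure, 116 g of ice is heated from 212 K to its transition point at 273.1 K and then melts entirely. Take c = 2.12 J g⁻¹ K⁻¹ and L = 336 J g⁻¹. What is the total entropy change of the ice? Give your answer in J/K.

ΔS = 205 J/K

Warming step: ΔS₁ = m c ln(T_tr/T_i) = 116 × 2.12 × ln(273.1/212) = 62.28 J/K.
Phase change: ΔS₂ = +mL/T_tr = 116 × 336 / 273.1 = 142.7 J/K.
ΔS_total = (62.28) + (142.7) = 205 J/K.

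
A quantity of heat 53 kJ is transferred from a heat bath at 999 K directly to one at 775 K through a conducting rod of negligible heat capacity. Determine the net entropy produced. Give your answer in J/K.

ΔS_total = 15.3 J/K

ΔS_hot = −Q/T_H = −53000/999 = -53.05 J/K and ΔS_cold = +Q/T_C = 53000/775 = 68.39 J/K.
ΔS_total = -53.05 + 68.39 = 15.3 J/K, positive as the second law requires.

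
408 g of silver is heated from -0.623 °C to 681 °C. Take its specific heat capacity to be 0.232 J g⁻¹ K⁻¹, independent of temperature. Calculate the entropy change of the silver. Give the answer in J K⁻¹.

ΔS = 119 J/K

In kelvin: T₁ = 272.527 K, T₂ = 954.15 K. ΔS = ∫dQ_rev/T = m c ln(T₂/T₁) = 408 × 0.232 × ln(954.15/272.527) = 119 J/K.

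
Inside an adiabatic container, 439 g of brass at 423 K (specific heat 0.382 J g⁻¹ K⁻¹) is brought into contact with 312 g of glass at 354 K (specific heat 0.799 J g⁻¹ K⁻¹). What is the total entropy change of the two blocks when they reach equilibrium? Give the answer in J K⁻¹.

Energy balance: T_f = (m₁c₁T₁ + m₂c₂T₂)/(m₁c₁ + m₂c₂) = 381.75 K.
ΔS₁ = m₁c₁ ln(T_f/T₁) = 167.698 × ln(381.75/423) = -17.207 J/K.
ΔS₂ = m₂c₂ ln(T_f/T₂) = 249.288 × ln(381.75/354) = 18.813 J/K.
ΔS_total = -17.207 + 18.813 = 1.61 J/K.

ΔS_total = 1.61 J/K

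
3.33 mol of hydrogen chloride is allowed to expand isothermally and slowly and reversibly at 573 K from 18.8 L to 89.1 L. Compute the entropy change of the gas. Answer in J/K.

For an isothermal ideal gas ΔS_gas = nR ln(V₂/V₁) = 3.33 × 8.314 × ln(89.1/18.8) = 43.1 J/K.

ΔS_gas = 43.1 J/K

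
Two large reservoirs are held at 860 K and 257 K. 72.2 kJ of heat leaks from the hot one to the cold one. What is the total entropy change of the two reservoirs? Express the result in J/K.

ΔS_total = 197 J/K

ΔS_hot = −Q/T_H = −72200/860 = -83.95 J/K and ΔS_cold = +Q/T_C = 72200/257 = 280.9 J/K.
ΔS_total = -83.95 + 280.9 = 197 J/K, positive as the second law requires.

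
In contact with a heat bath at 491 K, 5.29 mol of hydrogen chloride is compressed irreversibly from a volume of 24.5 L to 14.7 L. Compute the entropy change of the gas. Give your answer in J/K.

ΔS_gas = -22.5 J/K

Entropy is a state function, so ΔS_gas depends only on the end states.
For an isothermal ideal gas ΔS_gas = nR ln(V₂/V₁) = 5.29 × 8.314 × ln(14.7/24.5) = -22.5 J/K.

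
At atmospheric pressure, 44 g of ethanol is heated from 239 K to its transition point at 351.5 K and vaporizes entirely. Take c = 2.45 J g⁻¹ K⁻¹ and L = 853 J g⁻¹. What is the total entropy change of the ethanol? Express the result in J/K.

ΔS = 148 J/K

Warming step: ΔS₁ = m c ln(T_tr/T_i) = 44 × 2.45 × ln(351.5/239) = 41.58 J/K.
Phase change: ΔS₂ = +mL/T_tr = 44 × 853 / 351.5 = 106.8 J/K.
ΔS_total = (41.58) + (106.8) = 148 J/K.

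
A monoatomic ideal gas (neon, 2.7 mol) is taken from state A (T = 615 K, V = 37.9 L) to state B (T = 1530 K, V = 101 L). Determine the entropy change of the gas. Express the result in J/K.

Entropy is a state function: ΔS = nC_V ln(T₂/T₁) + nR ln(V₂/V₁), with C_V = 3R/2 = 12.47 J mol⁻¹ K⁻¹ for a monoatomic ideal gas.
ΔS = 2.7 × [12.47 × ln(1530/615) + 8.314 × ln(101/37.9)] = 52.7 J/K.

ΔS = 52.7 J/K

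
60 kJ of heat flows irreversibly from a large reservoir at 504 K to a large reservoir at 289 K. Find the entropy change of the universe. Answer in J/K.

ΔS_total = 88.6 J/K

ΔS_hot = −Q/T_H = −60000/504 = -119 J/K and ΔS_cold = +Q/T_C = 60000/289 = 207.6 J/K.
ΔS_total = -119 + 207.6 = 88.6 J/K, positive as the second law requires.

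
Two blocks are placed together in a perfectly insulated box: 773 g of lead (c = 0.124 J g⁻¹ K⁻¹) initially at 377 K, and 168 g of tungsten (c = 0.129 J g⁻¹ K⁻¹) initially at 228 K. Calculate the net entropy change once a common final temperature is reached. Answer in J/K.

ΔS_total = 2.01 J/K

Energy balance: T_f = (m₁c₁T₁ + m₂c₂T₂)/(m₁c₁ + m₂c₂) = 349.52 K.
ΔS₁ = m₁c₁ ln(T_f/T₁) = 95.852 × ln(349.52/377) = -7.253 J/K.
ΔS₂ = m₂c₂ ln(T_f/T₂) = 21.672 × ln(349.52/228) = 9.259 J/K.
ΔS_total = -7.253 + 9.259 = 2.01 J/K.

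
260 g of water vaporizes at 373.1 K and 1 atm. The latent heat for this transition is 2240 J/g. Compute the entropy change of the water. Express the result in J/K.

Heat absorbed by the substance: Q = mL = 260 × 2240 = 582400 J.
At constant T, ΔS = Q_rev/T = 582400 / 373.1 = 1560 J/K.

ΔS = 1560 J/K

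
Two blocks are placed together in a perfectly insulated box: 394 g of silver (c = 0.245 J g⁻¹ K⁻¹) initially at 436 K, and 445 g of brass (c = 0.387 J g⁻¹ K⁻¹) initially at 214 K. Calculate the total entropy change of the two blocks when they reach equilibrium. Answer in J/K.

ΔS_total = 16.4 J/K

Energy balance: T_f = (m₁c₁T₁ + m₂c₂T₂)/(m₁c₁ + m₂c₂) = 293.74 K.
ΔS₁ = m₁c₁ ln(T_f/T₁) = 96.53 × ln(293.74/436) = -38.12 J/K.
ΔS₂ = m₂c₂ ln(T_f/T₂) = 172.215 × ln(293.74/214) = 54.54 J/K.
ΔS_total = -38.12 + 54.54 = 16.4 J/K.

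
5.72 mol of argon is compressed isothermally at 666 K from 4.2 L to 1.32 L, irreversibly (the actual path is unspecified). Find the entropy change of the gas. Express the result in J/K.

Entropy is a state function, so ΔS_gas depends only on the end states.
For an isothermal ideal gas ΔS_gas = nR ln(V₂/V₁) = 5.72 × 8.314 × ln(1.32/4.2) = -55 J/K.

ΔS_gas = -55 J/K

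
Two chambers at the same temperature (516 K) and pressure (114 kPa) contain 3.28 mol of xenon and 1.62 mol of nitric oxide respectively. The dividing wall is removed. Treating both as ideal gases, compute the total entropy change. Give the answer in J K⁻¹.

Mole fractions: x_A = 3.28/4.9 = 0.669, x_B = 0.331.
ΔS_mix = −R(n_A ln x_A + n_B ln x_B) = −8.314 × (3.28 ln 0.669 + 1.62 ln 0.331) = 25.9 J/K.

ΔS_mix = 25.9 J/K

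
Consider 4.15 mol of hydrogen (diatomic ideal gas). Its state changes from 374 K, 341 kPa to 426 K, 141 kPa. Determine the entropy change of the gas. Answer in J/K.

ΔS = nC_p ln(T₂/T₁) − nR ln(P₂/P₁), with C_p = 7R/2 = 29.1 J mol⁻¹ K⁻¹ for a diatomic ideal gas.
ΔS = 4.15 × [29.1 × ln(426/374) − 8.314 × ln(141/341)] = 46.2 J/K.

ΔS = 46.2 J/K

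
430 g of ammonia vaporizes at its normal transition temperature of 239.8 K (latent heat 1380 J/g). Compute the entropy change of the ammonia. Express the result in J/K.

Heat absorbed by the substance: Q = mL = 430 × 1380 = 593400 J.
At constant T, ΔS = Q_rev/T = 593400 / 239.8 = 2470 J/K.

ΔS = 2470 J/K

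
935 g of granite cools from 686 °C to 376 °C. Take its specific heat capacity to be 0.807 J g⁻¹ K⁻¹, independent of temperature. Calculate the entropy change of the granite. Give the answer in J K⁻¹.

In kelvin: T₁ = 959.15 K, T₂ = 649.15 K. ΔS = ∫dQ_rev/T = m c ln(T₂/T₁) = 935 × 0.807 × ln(649.15/959.15) = -295 J/K.

ΔS = -295 J/K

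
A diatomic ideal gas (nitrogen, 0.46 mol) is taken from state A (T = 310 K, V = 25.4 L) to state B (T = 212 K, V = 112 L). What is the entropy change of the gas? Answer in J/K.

ΔS = 2.04 J/K

Entropy is a state function: ΔS = nC_V ln(T₂/T₁) + nR ln(V₂/V₁), with C_V = 5R/2 = 20.79 J mol⁻¹ K⁻¹ for a diatomic ideal gas.
ΔS = 0.46 × [20.79 × ln(212/310) + 8.314 × ln(112/25.4)] = 2.04 J/K.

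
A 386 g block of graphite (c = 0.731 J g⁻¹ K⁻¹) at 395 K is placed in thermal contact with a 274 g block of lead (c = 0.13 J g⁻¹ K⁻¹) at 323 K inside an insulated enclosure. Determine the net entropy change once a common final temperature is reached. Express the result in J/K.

Energy balance: T_f = (m₁c₁T₁ + m₂c₂T₂)/(m₁c₁ + m₂c₂) = 386.93 K.
ΔS₁ = m₁c₁ ln(T_f/T₁) = 282.166 × ln(386.93/395) = -5.825 J/K.
ΔS₂ = m₂c₂ ln(T_f/T₂) = 35.62 × ln(386.93/323) = 6.433 J/K.
ΔS_total = -5.825 + 6.433 = 0.608 J/K.

ΔS_total = 0.608 J/K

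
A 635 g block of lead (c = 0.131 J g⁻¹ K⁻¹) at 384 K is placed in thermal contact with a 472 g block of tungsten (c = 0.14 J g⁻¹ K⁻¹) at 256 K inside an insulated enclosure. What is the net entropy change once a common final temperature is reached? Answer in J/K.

ΔS_total = 2.96 J/K

Energy balance: T_f = (m₁c₁T₁ + m₂c₂T₂)/(m₁c₁ + m₂c₂) = 327.33 K.
ΔS₁ = m₁c₁ ln(T_f/T₁) = 83.185 × ln(327.33/384) = -13.28 J/K.
ΔS₂ = m₂c₂ ln(T_f/T₂) = 66.08 × ln(327.33/256) = 16.24 J/K.
ΔS_total = -13.28 + 16.24 = 2.96 J/K.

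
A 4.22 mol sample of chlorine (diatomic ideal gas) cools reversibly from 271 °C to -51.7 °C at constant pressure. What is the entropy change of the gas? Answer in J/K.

ΔS = -110 J/K

In kelvin: T₁ = 544.15 K, T₂ = 221.45 K. At constant pressure, ΔS = nC_p ln(T₂/T₁) with C_p = 7R/2 = 29.1 J mol⁻¹ K⁻¹.
ΔS = 4.22 × 29.1 × ln(221.45/544.15) = -110 J/K.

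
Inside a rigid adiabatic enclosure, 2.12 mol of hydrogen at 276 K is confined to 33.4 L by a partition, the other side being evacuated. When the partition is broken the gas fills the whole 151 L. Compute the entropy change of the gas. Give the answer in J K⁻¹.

ΔS_gas = 26.6 J/K

No heat is exchanged and no work is done, so the ideal-gas temperature stays constant.
Entropy is a state function; using a reversible isothermal path, ΔS_gas = nR ln(V₂/V₁) = 2.12 × 8.314 × ln(151/33.4) = 26.6 J/K.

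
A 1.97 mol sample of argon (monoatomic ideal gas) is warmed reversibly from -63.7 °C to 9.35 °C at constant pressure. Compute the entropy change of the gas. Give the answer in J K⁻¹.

In kelvin: T₁ = 209.45 K, T₂ = 282.5 K. At constant pressure, ΔS = nC_p ln(T₂/T₁) with C_p = 5R/2 = 20.79 J mol⁻¹ K⁻¹.
ΔS = 1.97 × 20.79 × ln(282.5/209.45) = 12.3 J/K.

ΔS = 12.3 J/K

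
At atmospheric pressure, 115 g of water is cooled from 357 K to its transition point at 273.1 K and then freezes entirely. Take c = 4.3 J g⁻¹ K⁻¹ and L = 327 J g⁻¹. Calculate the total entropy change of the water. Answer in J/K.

ΔS = -270 J/K

Cooling step: ΔS₁ = m c ln(T_tr/T_i) = 115 × 4.3 × ln(273.1/357) = -132.5 J/K.
Phase change: ΔS₂ = −mL/T_tr = −115 × 327 / 273.1 = -137.7 J/K.
ΔS_total = (-132.5) + (-137.7) = -270 J/K.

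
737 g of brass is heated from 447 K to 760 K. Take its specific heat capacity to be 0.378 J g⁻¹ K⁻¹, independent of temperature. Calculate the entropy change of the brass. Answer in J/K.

ΔS = 148 J/K

ΔS = ∫dQ_rev/T = m c ln(T₂/T₁) = 737 × 0.378 × ln(760/447) = 148 J/K.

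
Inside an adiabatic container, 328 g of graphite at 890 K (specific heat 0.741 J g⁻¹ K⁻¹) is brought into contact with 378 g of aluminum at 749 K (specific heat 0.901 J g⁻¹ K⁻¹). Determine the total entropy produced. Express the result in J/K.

ΔS_total = 2.13 J/K

Energy balance: T_f = (m₁c₁T₁ + m₂c₂T₂)/(m₁c₁ + m₂c₂) = 807.72 K.
ΔS₁ = m₁c₁ ln(T_f/T₁) = 243.048 × ln(807.72/890) = -23.58 J/K.
ΔS₂ = m₂c₂ ln(T_f/T₂) = 340.578 × ln(807.72/749) = 25.71 J/K.
ΔS_total = -23.58 + 25.71 = 2.13 J/K.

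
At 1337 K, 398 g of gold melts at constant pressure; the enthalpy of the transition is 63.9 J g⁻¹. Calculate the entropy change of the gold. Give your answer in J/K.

ΔS = 19 J/K

Heat absorbed by the substance: Q = mL = 398 × 63.9 = 25432.2 J.
At constant T, ΔS = Q_rev/T = 25432.2 / 1337 = 19 J/K.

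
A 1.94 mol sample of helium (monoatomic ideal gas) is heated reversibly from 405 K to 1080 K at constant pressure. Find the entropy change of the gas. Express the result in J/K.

ΔS = 39.5 J/K

At constant pressure, ΔS = nC_p ln(T₂/T₁) with C_p = 5R/2 = 20.79 J mol⁻¹ K⁻¹.
ΔS = 1.94 × 20.79 × ln(1080/405) = 39.5 J/K.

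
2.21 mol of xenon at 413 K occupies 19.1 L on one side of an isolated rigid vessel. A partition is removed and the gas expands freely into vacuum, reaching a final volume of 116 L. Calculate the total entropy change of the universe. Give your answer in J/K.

No heat is exchanged and no work is done, so the ideal-gas temperature stays constant.
Entropy is a state function; using a reversible isothermal path, ΔS_gas = nR ln(V₂/V₁) = 2.21 × 8.314 × ln(116/19.1) = 33.1 J/K.
The insulated surroundings exchange no heat, so ΔS_surr = 0 and ΔS_universe = ΔS_gas.

ΔS_universe = 33.1 J/K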